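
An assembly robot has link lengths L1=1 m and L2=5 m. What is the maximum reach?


Given: L1 = 1 m, L2 = 5 m
For a 2-link planar arm, max reach = L1 + L2 (fully extended)
Max reach = 1 + 5
Max reach = 6 m

6 m


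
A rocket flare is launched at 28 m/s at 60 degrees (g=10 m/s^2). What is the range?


Given: v0 = 28 m/s, theta = 60 deg, g = 10 m/s^2
sin(2*60) = sin(120) = sqrt(3)/2
Using R = v0^2 * sin(2*theta) / g
R = 28^2 * (sqrt(3)/2) / 10
R = 784 * sqrt(3) / 20
R = 196/5*sqrt(3) m

196/5*sqrt(3) m


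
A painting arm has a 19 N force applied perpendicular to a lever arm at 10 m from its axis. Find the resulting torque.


Given: F = 19 N, r = 10 m, angle = 90 deg (perpendicular)
Using tau = F * r * sin(90)
sin(90) = 1
tau = 19 * 10 * 1
tau = 190 Nm

190 Nm


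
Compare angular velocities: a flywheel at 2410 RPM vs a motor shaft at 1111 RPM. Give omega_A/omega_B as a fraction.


Given: RPM_A = 2410, RPM_B = 1111
omega = 2*pi*RPM/60, so omega_A/omega_B = RPM_A / RPM_B
omega_A/omega_B = 2410 / 1111
omega_A/omega_B = 2410/1111

2410/1111


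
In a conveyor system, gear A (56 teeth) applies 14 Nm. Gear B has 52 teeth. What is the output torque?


Given: N1 = 56, N2 = 52, T1 = 14 Nm
Using T2/T1 = N2/N1
T2 = T1 * N2 / N1
T2 = 14 * 52 / 56
T2 = 728 / 56
T2 = 13 Nm

13 Nm


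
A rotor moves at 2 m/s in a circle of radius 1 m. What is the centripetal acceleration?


Given: v = 2 m/s, r = 1 m
Using a_c = v^2 / r
a_c = 2^2 / 1
a_c = 4 / 1
a_c = 4 m/s^2

4 m/s^2


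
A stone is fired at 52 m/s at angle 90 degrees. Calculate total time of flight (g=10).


Given: v0 = 52 m/s, theta = 90 deg, g = 10 m/s^2
sin(90) = 1
Using T = 2*v0*sin(theta) / g
T = 2*52*1 / 10
T = 104 / 10
T = 52/5 s

52/5 s


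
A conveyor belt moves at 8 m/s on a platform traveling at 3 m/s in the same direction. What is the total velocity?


Given: object velocity = 8 m/s, platform velocity = 3 m/s (same direction)
Using classical velocity addition: v_total = v_object + v_platform
v_total = 8 + 3
v_total = 11 m/s

11 m/s


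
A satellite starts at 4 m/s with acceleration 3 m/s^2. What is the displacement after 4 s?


Given: v0 = 4 m/s, a = 3 m/s^2, t = 4 s
Using s = v0*t + (1/2)*a*t^2
s = 4*4 + (1/2)*3*4^2
s = 16 + (1/2)*48
s = 16 + 24
s = 40

40 m


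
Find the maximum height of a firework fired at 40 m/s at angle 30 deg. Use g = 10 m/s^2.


Given: v0 = 40 m/s, theta = 30 deg, g = 10 m/s^2
sin^2(30) = 1/4
Using H = v0^2 * sin^2(theta) / (2*g)
H = 40^2 * 1/4 / (2*10)
H = 1600 * 1/4 / 20
H = 400 / 20
H = 20 m

20 m


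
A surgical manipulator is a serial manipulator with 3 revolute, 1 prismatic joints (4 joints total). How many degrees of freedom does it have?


Given: serial robot with 3 revolute, 1 prismatic joints
DOF contribution per joint type: revolute=1, prismatic=1, spherical=3, fixed=0
DOF = 3*1 + 1*1
DOF = 4

4


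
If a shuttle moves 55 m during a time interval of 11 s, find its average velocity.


Given: distance d = 55 m, time t = 11 s
Using v = d / t
v = 55 / 11
v = 5 m/s

5 m/s


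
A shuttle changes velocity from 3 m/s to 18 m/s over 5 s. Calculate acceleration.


Given: initial velocity v0 = 3 m/s, final velocity v = 18 m/s, time t = 5 s
Using a = (v - v0) / t
a = (18 - 3) / 5
a = 15 / 5
a = 3 m/s^2

3 m/s^2


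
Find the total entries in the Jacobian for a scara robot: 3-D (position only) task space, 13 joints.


Given: task space dimension = 3, joints = 13
Jacobian is a 3 x 13 matrix
Total entries = rows * columns
Total = 3 * 13
Total = 39

39


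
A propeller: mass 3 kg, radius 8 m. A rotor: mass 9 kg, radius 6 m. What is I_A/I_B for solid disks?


Given: M1=3 kg, R1=8 m, M2=9 kg, R2=6 m
For a disk: I = (1/2)*M*R^2, so I_A/I_B = (M1*R1^2)/(M2*R2^2)
M1*R1^2 = 3*64 = 192
M2*R2^2 = 9*36 = 324
I_A/I_B = 192/324 = 16/27

16/27


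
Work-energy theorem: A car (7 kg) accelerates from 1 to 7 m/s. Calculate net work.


Given: m = 7 kg, v0 = 1 m/s, v = 7 m/s
Using W = (1/2)*m*(v^2 - v0^2)
v^2 = 7^2 = 49
v0^2 = 1^2 = 1
v^2 - v0^2 = 49 - 1 = 48
W = (1/2)*7*48 = 168 J

168 J


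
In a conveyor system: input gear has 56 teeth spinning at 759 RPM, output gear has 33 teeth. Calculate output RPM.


Given: N1 = 56 teeth, w1 = 759 RPM, N2 = 33 teeth
Using N1*w1 = N2*w2
w2 = N1*w1 / N2
w2 = 56*759 / 33
w2 = 42504 / 33
w2 = 1288 RPM

1288 RPM


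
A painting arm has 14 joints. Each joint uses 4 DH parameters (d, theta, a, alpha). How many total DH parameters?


Given: 14 joints, 4 DH parameters per joint (d, theta, a, alpha)
Total DH parameters = number_of_joints * 4
Total = 14 * 4
Total = 56

56


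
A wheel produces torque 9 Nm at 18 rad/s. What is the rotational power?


Given: tau = 9 Nm, omega = 18 rad/s
Using P = tau * omega
P = 9 * 18
P = 162 W

162 W


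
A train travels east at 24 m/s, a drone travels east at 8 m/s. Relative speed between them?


Given: v_A = 24 m/s east, v_B = 8 m/s east
Both move in the same direction; relative speed = |v_A - v_B|
|24 - 8| = |16|
= 16 m/s

16 m/s


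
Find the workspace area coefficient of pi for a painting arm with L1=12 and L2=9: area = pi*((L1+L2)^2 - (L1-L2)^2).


Given: L1 = 12, L2 = 9
(L1+L2)^2 = (21)^2 = 441
(L1-L2)^2 = (3)^2 = 9
Difference = 441 - 9 = 432
This equals 4*L1*L2 = 4*12*9 = 432
Workspace area = 432*pi

432


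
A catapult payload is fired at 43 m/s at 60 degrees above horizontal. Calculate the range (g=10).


Given: v0 = 43 m/s, theta = 60 deg, g = 10 m/s^2
sin(2*60) = sin(120) = sqrt(3)/2
Using R = v0^2 * sin(2*theta) / g
R = 43^2 * (sqrt(3)/2) / 10
R = 1849 * sqrt(3) / 20
R = 1849/20*sqrt(3) m

1849/20*sqrt(3) m


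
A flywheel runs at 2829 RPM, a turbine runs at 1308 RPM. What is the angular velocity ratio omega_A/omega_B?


Given: RPM_A = 2829, RPM_B = 1308
omega = 2*pi*RPM/60, so omega_A/omega_B = RPM_A / RPM_B
omega_A/omega_B = 2829 / 1308
omega_A/omega_B = 943/436

943/436


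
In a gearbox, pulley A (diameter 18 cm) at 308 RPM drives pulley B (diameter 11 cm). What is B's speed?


Given: D1 = 18 cm, w1 = 308 RPM, D2 = 11 cm
Using D1*w1 = D2*w2
w2 = D1*w1 / D2
w2 = 18*308 / 11
w2 = 5544 / 11
w2 = 504 RPM

504 RPM


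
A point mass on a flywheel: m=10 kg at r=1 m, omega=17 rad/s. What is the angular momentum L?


Given: m = 10 kg, r = 1 m, omega = 17 rad/s
For a point mass: I = m*r^2
I = 10*1^2 = 10*1 = 10
L = I*omega = 10*17
L = 170 kg*m^2/s

170 kg*m^2/s


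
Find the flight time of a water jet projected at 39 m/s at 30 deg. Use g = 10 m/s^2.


Given: v0 = 39 m/s, theta = 30 deg, g = 10 m/s^2
sin(30) = 1/2
Using T = 2*v0*sin(theta) / g
T = 2*39*1/2 / 10
T = 39 / 10
T = 39/10 s

39/10 s


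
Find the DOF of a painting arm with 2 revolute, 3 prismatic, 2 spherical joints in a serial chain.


Given: serial robot with 2 revolute, 3 prismatic, 2 spherical joints
DOF contribution per joint type: revolute=1, prismatic=1, spherical=3, fixed=0
DOF = 2*1 + 3*1 + 2*3
DOF = 11

11


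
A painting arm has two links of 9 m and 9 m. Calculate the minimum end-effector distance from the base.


Given: L1 = 9 m, L2 = 9 m
For a 2-link planar arm, min reach = |L1 - L2| (second link folded back)
Min reach = |9 - 9|
Min reach = 0 m

0 m


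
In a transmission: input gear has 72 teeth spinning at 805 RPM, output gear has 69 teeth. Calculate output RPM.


Given: N1 = 72 teeth, w1 = 805 RPM, N2 = 69 teeth
Using N1*w1 = N2*w2
w2 = N1*w1 / N2
w2 = 72*805 / 69
w2 = 57960 / 69
w2 = 840 RPM

840 RPM


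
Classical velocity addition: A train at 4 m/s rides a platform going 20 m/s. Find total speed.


Given: object velocity = 4 m/s, platform velocity = 20 m/s (same direction)
Using classical velocity addition: v_total = v_object + v_platform
v_total = 4 + 20
v_total = 24 m/s

24 m/s


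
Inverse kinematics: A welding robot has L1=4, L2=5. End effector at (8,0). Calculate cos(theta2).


Given: L1 = 4, L2 = 5, target (x, y) = (8, 0)
Using cos(theta2) = (x^2 + y^2 - L1^2 - L2^2) / (2*L1*L2)
x^2 + y^2 = 8^2 + 0 = 64
L1^2 + L2^2 = 16 + 25 = 41
Numerator = 64 - 41 = 23
Denominator = 2*4*5 = 40
cos(theta2) = 23/40 = 23/40

23/40


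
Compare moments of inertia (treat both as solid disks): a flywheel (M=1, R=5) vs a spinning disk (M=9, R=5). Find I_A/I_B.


Given: M1=1 kg, R1=5 m, M2=9 kg, R2=5 m
For a disk: I = (1/2)*M*R^2, so I_A/I_B = (M1*R1^2)/(M2*R2^2)
M1*R1^2 = 1*25 = 25
M2*R2^2 = 9*25 = 225
I_A/I_B = 25/225 = 1/9

1/9


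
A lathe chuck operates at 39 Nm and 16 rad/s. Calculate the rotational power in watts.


Given: tau = 39 Nm, omega = 16 rad/s
Using P = tau * omega
P = 39 * 16
P = 624 W

624 W


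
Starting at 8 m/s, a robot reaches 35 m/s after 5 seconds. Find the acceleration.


Given: initial velocity v0 = 8 m/s, final velocity v = 35 m/s, time t = 5 s
Using a = (v - v0) / t
a = (35 - 8) / 5
a = 27 / 5
a = 27/5 m/s^2

27/5 m/s^2


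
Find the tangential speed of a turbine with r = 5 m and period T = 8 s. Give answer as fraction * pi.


Given: radius r = 5 m, period T = 8 s
Using v = 2*pi*r / T
v = 2*pi*5 / 8
v = 10*pi / 8
v = 5/4*pi m/s

5/4*pi m/s


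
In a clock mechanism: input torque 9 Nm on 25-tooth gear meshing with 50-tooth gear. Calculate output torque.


Given: N1 = 25, N2 = 50, T1 = 9 Nm
Using T2/T1 = N2/N1
T2 = T1 * N2 / N1
T2 = 9 * 50 / 25
T2 = 450 / 25
T2 = 18 Nm

18 Nm


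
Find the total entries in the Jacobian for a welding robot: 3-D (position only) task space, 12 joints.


Given: task space dimension = 3, joints = 12
Jacobian is a 3 x 12 matrix
Total entries = rows * columns
Total = 3 * 12
Total = 36

36


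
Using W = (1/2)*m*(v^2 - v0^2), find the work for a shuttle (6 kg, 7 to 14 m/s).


Given: m = 6 kg, v0 = 7 m/s, v = 14 m/s
Using W = (1/2)*m*(v^2 - v0^2)
v^2 = 14^2 = 196
v0^2 = 7^2 = 49
v^2 - v0^2 = 196 - 49 = 147
W = (1/2)*6*147 = 441 J

441 J


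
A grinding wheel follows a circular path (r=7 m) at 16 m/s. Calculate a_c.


Given: v = 16 m/s, r = 7 m
Using a_c = v^2 / r
a_c = 16^2 / 7
a_c = 256 / 7
a_c = 256/7 m/s^2

256/7 m/s^2


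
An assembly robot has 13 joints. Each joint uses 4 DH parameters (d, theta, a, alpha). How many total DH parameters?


Given: 13 joints, 4 DH parameters per joint (d, theta, a, alpha)
Total DH parameters = number_of_joints * 4
Total = 13 * 4
Total = 52

52


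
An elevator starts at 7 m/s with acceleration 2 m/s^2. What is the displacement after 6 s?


Given: v0 = 7 m/s, a = 2 m/s^2, t = 6 s
Using s = v0*t + (1/2)*a*t^2
s = 7*6 + (1/2)*2*6^2
s = 42 + (1/2)*72
s = 42 + 36
s = 78

78 m


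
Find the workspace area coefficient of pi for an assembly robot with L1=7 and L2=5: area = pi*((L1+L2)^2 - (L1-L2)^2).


Given: L1 = 7, L2 = 5
(L1+L2)^2 = (12)^2 = 144
(L1-L2)^2 = (2)^2 = 4
Difference = 144 - 4 = 140
This equals 4*L1*L2 = 4*7*5 = 140
Workspace area = 140*pi

140


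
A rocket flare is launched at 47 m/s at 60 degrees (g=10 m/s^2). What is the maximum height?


Given: v0 = 47 m/s, theta = 60 deg, g = 10 m/s^2
sin^2(60) = 3/4
Using H = v0^2 * sin^2(theta) / (2*g)
H = 47^2 * 3/4 / (2*10)
H = 2209 * 3/4 / 20
H = 6627/4 / 20
H = 6627/80 m

6627/80 m


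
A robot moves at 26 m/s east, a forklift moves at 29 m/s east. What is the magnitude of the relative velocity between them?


Given: v_A = 26 m/s east, v_B = 29 m/s east
Both move in the same direction; relative speed = |v_A - v_B|
|26 - 29| = |-3|
= 3 m/s

3 m/s


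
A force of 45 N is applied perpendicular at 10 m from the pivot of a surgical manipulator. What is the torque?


Given: F = 45 N, r = 10 m, angle = 90 deg (perpendicular)
Using tau = F * r * sin(90)
sin(90) = 1
tau = 45 * 10 * 1
tau = 450 Nm

450 Nm


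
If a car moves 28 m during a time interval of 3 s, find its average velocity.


Given: distance d = 28 m, time t = 3 s
Using v = d / t
v = 28 / 3
v = 28/3 m/s

28/3 m/s


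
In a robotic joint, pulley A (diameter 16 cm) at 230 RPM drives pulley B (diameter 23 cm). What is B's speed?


Given: D1 = 16 cm, w1 = 230 RPM, D2 = 23 cm
Using D1*w1 = D2*w2
w2 = D1*w1 / D2
w2 = 16*230 / 23
w2 = 3680 / 23
w2 = 160 RPM

160 RPM


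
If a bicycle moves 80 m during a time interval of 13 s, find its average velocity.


Given: distance d = 80 m, time t = 13 s
Using v = d / t
v = 80 / 13
v = 80/13 m/s

80/13 m/s


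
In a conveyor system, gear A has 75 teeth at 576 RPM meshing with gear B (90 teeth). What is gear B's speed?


Given: N1 = 75 teeth, w1 = 576 RPM, N2 = 90 teeth
Using N1*w1 = N2*w2
w2 = N1*w1 / N2
w2 = 75*576 / 90
w2 = 43200 / 90
w2 = 480 RPM

480 RPM


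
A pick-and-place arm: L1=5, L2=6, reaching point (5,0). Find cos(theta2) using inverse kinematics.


Given: L1 = 5, L2 = 6, target (x, y) = (5, 0)
Using cos(theta2) = (x^2 + y^2 - L1^2 - L2^2) / (2*L1*L2)
x^2 + y^2 = 5^2 + 0 = 25
L1^2 + L2^2 = 25 + 36 = 61
Numerator = 25 - 61 = -36
Denominator = 2*5*6 = 60
cos(theta2) = -36/60 = -3/5

-3/5


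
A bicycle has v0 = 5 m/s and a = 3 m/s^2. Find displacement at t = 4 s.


Given: v0 = 5 m/s, a = 3 m/s^2, t = 4 s
Using s = v0*t + (1/2)*a*t^2
s = 5*4 + (1/2)*3*4^2
s = 20 + (1/2)*48
s = 20 + 24
s = 44

44 m


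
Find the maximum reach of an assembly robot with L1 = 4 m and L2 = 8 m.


Given: L1 = 4 m, L2 = 8 m
For a 2-link planar arm, max reach = L1 + L2 (fully extended)
Max reach = 4 + 8
Max reach = 12 m

12 m


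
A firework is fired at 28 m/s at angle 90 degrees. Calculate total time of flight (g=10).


Given: v0 = 28 m/s, theta = 90 deg, g = 10 m/s^2
sin(90) = 1
Using T = 2*v0*sin(theta) / g
T = 2*28*1 / 10
T = 56 / 10
T = 28/5 s

28/5 s


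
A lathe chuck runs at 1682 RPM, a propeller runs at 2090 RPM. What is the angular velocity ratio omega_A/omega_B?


Given: RPM_A = 1682, RPM_B = 2090
omega = 2*pi*RPM/60, so omega_A/omega_B = RPM_A / RPM_B
omega_A/omega_B = 1682 / 2090
omega_A/omega_B = 841/1045

841/1045


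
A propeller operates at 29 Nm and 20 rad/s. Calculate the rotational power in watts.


Given: tau = 29 Nm, omega = 20 rad/s
Using P = tau * omega
P = 29 * 20
P = 580 W

580 W


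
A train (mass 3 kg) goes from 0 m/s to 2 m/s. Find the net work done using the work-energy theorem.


Given: m = 3 kg, v0 = 0 m/s, v = 2 m/s
Using W = (1/2)*m*(v^2 - v0^2)
v^2 = 2^2 = 4
v0^2 = 0^2 = 0
v^2 - v0^2 = 4 - 0 = 4
W = (1/2)*3*4 = 6 J

6 J


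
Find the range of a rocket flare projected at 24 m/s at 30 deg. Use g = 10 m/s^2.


Given: v0 = 24 m/s, theta = 30 deg, g = 10 m/s^2
sin(2*30) = sin(60) = sqrt(3)/2
Using R = v0^2 * sin(2*theta) / g
R = 24^2 * (sqrt(3)/2) / 10
R = 576 * sqrt(3) / 20
R = 144/5*sqrt(3) m

144/5*sqrt(3) m


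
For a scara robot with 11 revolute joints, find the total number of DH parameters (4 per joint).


Given: 11 joints, 4 DH parameters per joint (d, theta, a, alpha)
Total DH parameters = number_of_joints * 4
Total = 11 * 4
Total = 44

44


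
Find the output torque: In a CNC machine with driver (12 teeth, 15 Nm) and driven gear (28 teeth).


Given: N1 = 12, N2 = 28, T1 = 15 Nm
Using T2/T1 = N2/N1
T2 = T1 * N2 / N1
T2 = 15 * 28 / 12
T2 = 420 / 12
T2 = 35 Nm

35 Nm


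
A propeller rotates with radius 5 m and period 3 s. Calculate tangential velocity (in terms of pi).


Given: radius r = 5 m, period T = 3 s
Using v = 2*pi*r / T
v = 2*pi*5 / 3
v = 10*pi / 3
v = 10/3*pi m/s

10/3*pi m/s


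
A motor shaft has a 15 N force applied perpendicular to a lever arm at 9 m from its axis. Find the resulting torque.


Given: F = 15 N, r = 9 m, angle = 90 deg (perpendicular)
Using tau = F * r * sin(90)
sin(90) = 1
tau = 15 * 9 * 1
tau = 135 Nm

135 Nm


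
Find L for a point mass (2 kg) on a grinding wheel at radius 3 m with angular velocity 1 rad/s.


Given: m = 2 kg, r = 3 m, omega = 1 rad/s
For a point mass: I = m*r^2
I = 2*3^2 = 2*9 = 18
L = I*omega = 18*1
L = 18 kg*m^2/s

18 kg*m^2/s


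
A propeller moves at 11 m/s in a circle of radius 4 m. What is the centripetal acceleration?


Given: v = 11 m/s, r = 4 m
Using a_c = v^2 / r
a_c = 11^2 / 4
a_c = 121 / 4
a_c = 121/4 m/s^2

121/4 m/s^2


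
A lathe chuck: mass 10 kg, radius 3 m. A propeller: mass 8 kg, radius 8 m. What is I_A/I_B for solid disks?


Given: M1=10 kg, R1=3 m, M2=8 kg, R2=8 m
For a disk: I = (1/2)*M*R^2, so I_A/I_B = (M1*R1^2)/(M2*R2^2)
M1*R1^2 = 10*9 = 90
M2*R2^2 = 8*64 = 512
I_A/I_B = 90/512 = 45/256

45/256


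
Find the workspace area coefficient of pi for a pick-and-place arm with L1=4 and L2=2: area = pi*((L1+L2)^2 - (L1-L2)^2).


Given: L1 = 4, L2 = 2
(L1+L2)^2 = (6)^2 = 36
(L1-L2)^2 = (2)^2 = 4
Difference = 36 - 4 = 32
This equals 4*L1*L2 = 4*4*2 = 32
Workspace area = 32*pi

32


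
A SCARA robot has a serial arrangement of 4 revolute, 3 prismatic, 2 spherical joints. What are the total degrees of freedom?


Given: serial robot with 4 revolute, 3 prismatic, 2 spherical joints
DOF contribution per joint type: revolute=1, prismatic=1, spherical=3, fixed=0
DOF = 4*1 + 3*1 + 2*3
DOF = 13

13


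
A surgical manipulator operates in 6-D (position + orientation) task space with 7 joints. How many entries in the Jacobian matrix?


Given: task space dimension = 6, joints = 7
Jacobian is a 6 x 7 matrix
Total entries = rows * columns
Total = 6 * 7
Total = 42

42


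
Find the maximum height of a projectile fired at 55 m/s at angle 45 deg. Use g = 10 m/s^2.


Given: v0 = 55 m/s, theta = 45 deg, g = 10 m/s^2
sin^2(45) = 1/2
Using H = v0^2 * sin^2(theta) / (2*g)
H = 55^2 * 1/2 / (2*10)
H = 3025 * 1/2 / 20
H = 3025/2 / 20
H = 605/8 m

605/8 m


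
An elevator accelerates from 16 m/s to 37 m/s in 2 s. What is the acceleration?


Given: initial velocity v0 = 16 m/s, final velocity v = 37 m/s, time t = 2 s
Using a = (v - v0) / t
a = (37 - 16) / 2
a = 21 / 2
a = 21/2 m/s^2

21/2 m/s^2


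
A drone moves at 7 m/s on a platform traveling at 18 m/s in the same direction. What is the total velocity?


Given: object velocity = 7 m/s, platform velocity = 18 m/s (same direction)
Using classical velocity addition: v_total = v_object + v_platform
v_total = 7 + 18
v_total = 25 m/s

25 m/s


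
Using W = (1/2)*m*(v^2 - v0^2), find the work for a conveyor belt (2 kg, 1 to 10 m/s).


Given: m = 2 kg, v0 = 1 m/s, v = 10 m/s
Using W = (1/2)*m*(v^2 - v0^2)
v^2 = 10^2 = 100
v0^2 = 1^2 = 1
v^2 - v0^2 = 100 - 1 = 99
W = (1/2)*2*99 = 99 J

99 J


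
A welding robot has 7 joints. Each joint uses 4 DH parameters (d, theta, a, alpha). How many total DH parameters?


Given: 7 joints, 4 DH parameters per joint (d, theta, a, alpha)
Total DH parameters = number_of_joints * 4
Total = 7 * 4
Total = 28

28


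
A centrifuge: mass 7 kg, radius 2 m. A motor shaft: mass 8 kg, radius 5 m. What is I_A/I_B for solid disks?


Given: M1=7 kg, R1=2 m, M2=8 kg, R2=5 m
For a disk: I = (1/2)*M*R^2, so I_A/I_B = (M1*R1^2)/(M2*R2^2)
M1*R1^2 = 7*4 = 28
M2*R2^2 = 8*25 = 200
I_A/I_B = 28/200 = 7/50

7/50


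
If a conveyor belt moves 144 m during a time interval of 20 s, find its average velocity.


Given: distance d = 144 m, time t = 20 s
Using v = d / t
v = 144 / 20
v = 36/5 m/s

36/5 m/s


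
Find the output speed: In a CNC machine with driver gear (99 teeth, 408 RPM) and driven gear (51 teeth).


Given: N1 = 99 teeth, w1 = 408 RPM, N2 = 51 teeth
Using N1*w1 = N2*w2
w2 = N1*w1 / N2
w2 = 99*408 / 51
w2 = 40392 / 51
w2 = 792 RPM

792 RPM


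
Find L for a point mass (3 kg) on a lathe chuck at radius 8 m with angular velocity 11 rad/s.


Given: m = 3 kg, r = 8 m, omega = 11 rad/s
For a point mass: I = m*r^2
I = 3*8^2 = 3*64 = 192
L = I*omega = 192*11
L = 2112 kg*m^2/s

2112 kg*m^2/s


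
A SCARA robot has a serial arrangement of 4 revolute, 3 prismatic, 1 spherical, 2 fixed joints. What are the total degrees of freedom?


Given: serial robot with 4 revolute, 3 prismatic, 1 spherical, 2 fixed joints
DOF contribution per joint type: revolute=1, prismatic=1, spherical=3, fixed=0
DOF = 4*1 + 3*1 + 1*3 + 2*0
DOF = 10

10


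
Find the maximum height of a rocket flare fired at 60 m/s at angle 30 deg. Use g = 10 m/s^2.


Given: v0 = 60 m/s, theta = 30 deg, g = 10 m/s^2
sin^2(30) = 1/4
Using H = v0^2 * sin^2(theta) / (2*g)
H = 60^2 * 1/4 / (2*10)
H = 3600 * 1/4 / 20
H = 900 / 20
H = 45 m

45 m


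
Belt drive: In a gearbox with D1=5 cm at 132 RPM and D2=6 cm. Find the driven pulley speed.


Given: D1 = 5 cm, w1 = 132 RPM, D2 = 6 cm
Using D1*w1 = D2*w2
w2 = D1*w1 / D2
w2 = 5*132 / 6
w2 = 660 / 6
w2 = 110 RPM

110 RPM


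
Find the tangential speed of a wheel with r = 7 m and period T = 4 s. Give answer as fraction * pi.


Given: radius r = 7 m, period T = 4 s
Using v = 2*pi*r / T
v = 2*pi*7 / 4
v = 14*pi / 4
v = 7/2*pi m/s

7/2*pi m/s


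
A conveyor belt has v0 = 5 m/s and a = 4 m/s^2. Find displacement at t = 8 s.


Given: v0 = 5 m/s, a = 4 m/s^2, t = 8 s
Using s = v0*t + (1/2)*a*t^2
s = 5*8 + (1/2)*4*8^2
s = 40 + (1/2)*256
s = 40 + 128
s = 168

168 m


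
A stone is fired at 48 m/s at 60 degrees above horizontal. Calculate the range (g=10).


Given: v0 = 48 m/s, theta = 60 deg, g = 10 m/s^2
sin(2*60) = sin(120) = sqrt(3)/2
Using R = v0^2 * sin(2*theta) / g
R = 48^2 * (sqrt(3)/2) / 10
R = 2304 * sqrt(3) / 20
R = 576/5*sqrt(3) m

576/5*sqrt(3) m


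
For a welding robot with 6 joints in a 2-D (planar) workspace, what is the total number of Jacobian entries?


Given: task space dimension = 2, joints = 6
Jacobian is a 2 x 6 matrix
Total entries = rows * columns
Total = 2 * 6
Total = 12

12


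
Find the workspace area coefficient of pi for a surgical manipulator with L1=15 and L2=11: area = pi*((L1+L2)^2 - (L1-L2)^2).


Given: L1 = 15, L2 = 11
(L1+L2)^2 = (26)^2 = 676
(L1-L2)^2 = (4)^2 = 16
Difference = 676 - 16 = 660
This equals 4*L1*L2 = 4*15*11 = 660
Workspace area = 660*pi

660


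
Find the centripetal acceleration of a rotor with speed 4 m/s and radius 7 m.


Given: v = 4 m/s, r = 7 m
Using a_c = v^2 / r
a_c = 4^2 / 7
a_c = 16 / 7
a_c = 16/7 m/s^2

16/7 m/s^2


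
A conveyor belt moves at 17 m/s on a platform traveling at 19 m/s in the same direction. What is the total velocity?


Given: object velocity = 17 m/s, platform velocity = 19 m/s (same direction)
Using classical velocity addition: v_total = v_object + v_platform
v_total = 17 + 19
v_total = 36 m/s

36 m/s


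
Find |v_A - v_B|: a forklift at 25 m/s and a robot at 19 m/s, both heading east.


Given: v_A = 25 m/s east, v_B = 19 m/s east
Both move in the same direction; relative speed = |v_A - v_B|
|25 - 19| = |6|
= 6 m/s

6 m/s


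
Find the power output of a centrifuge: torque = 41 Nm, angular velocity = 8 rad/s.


Given: tau = 41 Nm, omega = 8 rad/s
Using P = tau * omega
P = 41 * 8
P = 328 W

328 W


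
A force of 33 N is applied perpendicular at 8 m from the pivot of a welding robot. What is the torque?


Given: F = 33 N, r = 8 m, angle = 90 deg (perpendicular)
Using tau = F * r * sin(90)
sin(90) = 1
tau = 33 * 8 * 1
tau = 264 Nm

264 Nm


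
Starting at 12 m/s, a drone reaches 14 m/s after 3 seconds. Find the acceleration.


Given: initial velocity v0 = 12 m/s, final velocity v = 14 m/s, time t = 3 s
Using a = (v - v0) / t
a = (14 - 12) / 3
a = 2 / 3
a = 2/3 m/s^2

2/3 m/s^2


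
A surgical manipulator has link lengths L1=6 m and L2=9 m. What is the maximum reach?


Given: L1 = 6 m, L2 = 9 m
For a 2-link planar arm, max reach = L1 + L2 (fully extended)
Max reach = 6 + 9
Max reach = 15 m

15 m


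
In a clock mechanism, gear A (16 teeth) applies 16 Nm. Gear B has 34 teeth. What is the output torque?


Given: N1 = 16, N2 = 34, T1 = 16 Nm
Using T2/T1 = N2/N1
T2 = T1 * N2 / N1
T2 = 16 * 34 / 16
T2 = 544 / 16
T2 = 34 Nm

34 Nm


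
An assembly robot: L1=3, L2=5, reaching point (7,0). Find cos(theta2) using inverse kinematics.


Given: L1 = 3, L2 = 5, target (x, y) = (7, 0)
Using cos(theta2) = (x^2 + y^2 - L1^2 - L2^2) / (2*L1*L2)
x^2 + y^2 = 7^2 + 0 = 49
L1^2 + L2^2 = 9 + 25 = 34
Numerator = 49 - 34 = 15
Denominator = 2*3*5 = 30
cos(theta2) = 15/30 = 1/2

1/2


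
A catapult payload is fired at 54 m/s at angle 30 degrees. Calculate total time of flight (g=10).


Given: v0 = 54 m/s, theta = 30 deg, g = 10 m/s^2
sin(30) = 1/2
Using T = 2*v0*sin(theta) / g
T = 2*54*1/2 / 10
T = 54 / 10
T = 27/5 s

27/5 s


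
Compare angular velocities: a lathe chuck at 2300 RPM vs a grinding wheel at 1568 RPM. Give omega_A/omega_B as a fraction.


Given: RPM_A = 2300, RPM_B = 1568
omega = 2*pi*RPM/60, so omega_A/omega_B = RPM_A / RPM_B
omega_A/omega_B = 2300 / 1568
omega_A/omega_B = 575/392

575/392


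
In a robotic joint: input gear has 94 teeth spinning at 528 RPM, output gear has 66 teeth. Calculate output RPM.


Given: N1 = 94 teeth, w1 = 528 RPM, N2 = 66 teeth
Using N1*w1 = N2*w2
w2 = N1*w1 / N2
w2 = 94*528 / 66
w2 = 49632 / 66
w2 = 752 RPM

752 RPM


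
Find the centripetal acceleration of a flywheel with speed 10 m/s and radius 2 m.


Given: v = 10 m/s, r = 2 m
Using a_c = v^2 / r
a_c = 10^2 / 2
a_c = 100 / 2
a_c = 50 m/s^2

50 m/s^2


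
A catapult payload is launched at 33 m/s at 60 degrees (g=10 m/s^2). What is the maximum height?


Given: v0 = 33 m/s, theta = 60 deg, g = 10 m/s^2
sin^2(60) = 3/4
Using H = v0^2 * sin^2(theta) / (2*g)
H = 33^2 * 3/4 / (2*10)
H = 1089 * 3/4 / 20
H = 3267/4 / 20
H = 3267/80 m

3267/80 m


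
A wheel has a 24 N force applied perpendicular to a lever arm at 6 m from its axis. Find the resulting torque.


Given: F = 24 N, r = 6 m, angle = 90 deg (perpendicular)
Using tau = F * r * sin(90)
sin(90) = 1
tau = 24 * 6 * 1
tau = 144 Nm

144 Nm


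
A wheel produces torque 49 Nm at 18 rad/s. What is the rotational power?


Given: tau = 49 Nm, omega = 18 rad/s
Using P = tau * omega
P = 49 * 18
P = 882 W

882 W


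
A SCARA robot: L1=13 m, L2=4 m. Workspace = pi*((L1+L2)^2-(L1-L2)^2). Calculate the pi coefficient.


Given: L1 = 13, L2 = 4
(L1+L2)^2 = (17)^2 = 289
(L1-L2)^2 = (9)^2 = 81
Difference = 289 - 81 = 208
This equals 4*L1*L2 = 4*13*4 = 208
Workspace area = 208*pi

208


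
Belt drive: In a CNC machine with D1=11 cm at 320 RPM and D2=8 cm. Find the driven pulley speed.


Given: D1 = 11 cm, w1 = 320 RPM, D2 = 8 cm
Using D1*w1 = D2*w2
w2 = D1*w1 / D2
w2 = 11*320 / 8
w2 = 3520 / 8
w2 = 440 RPM

440 RPM


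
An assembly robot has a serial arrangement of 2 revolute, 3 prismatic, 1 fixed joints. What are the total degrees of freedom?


Given: serial robot with 2 revolute, 3 prismatic, 1 fixed joints
DOF contribution per joint type: revolute=1, prismatic=1, spherical=3, fixed=0
DOF = 2*1 + 3*1 + 1*0
DOF = 5

5


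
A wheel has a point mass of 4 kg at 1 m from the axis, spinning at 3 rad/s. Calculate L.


Given: m = 4 kg, r = 1 m, omega = 3 rad/s
For a point mass: I = m*r^2
I = 4*1^2 = 4*1 = 4
L = I*omega = 4*3
L = 12 kg*m^2/s

12 kg*m^2/s


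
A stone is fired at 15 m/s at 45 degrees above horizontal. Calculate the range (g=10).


Given: v0 = 15 m/s, theta = 45 deg, g = 10 m/s^2
sin(2*45) = sin(90) = 1
Using R = v0^2 * sin(2*theta) / g
R = 15^2 * 1 / 10
R = 225 / 10
R = 45/2 m

45/2 m


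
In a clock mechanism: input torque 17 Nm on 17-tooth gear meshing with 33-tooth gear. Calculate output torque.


Given: N1 = 17, N2 = 33, T1 = 17 Nm
Using T2/T1 = N2/N1
T2 = T1 * N2 / N1
T2 = 17 * 33 / 17
T2 = 561 / 17
T2 = 33 Nm

33 Nm


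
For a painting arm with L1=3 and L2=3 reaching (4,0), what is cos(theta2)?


Given: L1 = 3, L2 = 3, target (x, y) = (4, 0)
Using cos(theta2) = (x^2 + y^2 - L1^2 - L2^2) / (2*L1*L2)
x^2 + y^2 = 4^2 + 0 = 16
L1^2 + L2^2 = 9 + 9 = 18
Numerator = 16 - 18 = -2
Denominator = 2*3*3 = 18
cos(theta2) = -2/18 = -1/9

-1/9


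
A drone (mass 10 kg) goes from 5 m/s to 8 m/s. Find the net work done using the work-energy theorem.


Given: m = 10 kg, v0 = 5 m/s, v = 8 m/s
Using W = (1/2)*m*(v^2 - v0^2)
v^2 = 8^2 = 64
v0^2 = 5^2 = 25
v^2 - v0^2 = 64 - 25 = 39
W = (1/2)*10*39 = 195 J

195 J


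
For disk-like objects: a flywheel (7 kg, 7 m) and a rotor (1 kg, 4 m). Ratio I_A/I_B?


Given: M1=7 kg, R1=7 m, M2=1 kg, R2=4 m
For a disk: I = (1/2)*M*R^2, so I_A/I_B = (M1*R1^2)/(M2*R2^2)
M1*R1^2 = 7*49 = 343
M2*R2^2 = 1*16 = 16
I_A/I_B = 343/16 = 343/16

343/16


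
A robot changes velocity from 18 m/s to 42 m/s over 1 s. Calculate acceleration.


Given: initial velocity v0 = 18 m/s, final velocity v = 42 m/s, time t = 1 s
Using a = (v - v0) / t
a = (42 - 18) / 1
a = 24 / 1
a = 24 m/s^2

24 m/s^2


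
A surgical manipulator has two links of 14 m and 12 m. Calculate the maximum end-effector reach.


Given: L1 = 14 m, L2 = 12 m
For a 2-link planar arm, max reach = L1 + L2 (fully extended)
Max reach = 14 + 12
Max reach = 26 m

26 m


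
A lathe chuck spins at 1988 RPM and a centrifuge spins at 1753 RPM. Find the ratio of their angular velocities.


Given: RPM_A = 1988, RPM_B = 1753
omega = 2*pi*RPM/60, so omega_A/omega_B = RPM_A / RPM_B
omega_A/omega_B = 1988 / 1753
omega_A/omega_B = 1988/1753

1988/1753


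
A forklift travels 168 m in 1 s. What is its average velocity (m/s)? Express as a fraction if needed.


Given: distance d = 168 m, time t = 1 s
Using v = d / t
v = 168 / 1
v = 168 m/s

168 m/s


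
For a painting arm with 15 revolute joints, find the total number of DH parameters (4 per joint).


Given: 15 joints, 4 DH parameters per joint (d, theta, a, alpha)
Total DH parameters = number_of_joints * 4
Total = 15 * 4
Total = 60

60


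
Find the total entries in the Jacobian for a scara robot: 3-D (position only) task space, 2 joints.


Given: task space dimension = 3, joints = 2
Jacobian is a 3 x 2 matrix
Total entries = rows * columns
Total = 3 * 2
Total = 6

6


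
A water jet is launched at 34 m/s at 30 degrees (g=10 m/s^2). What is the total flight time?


Given: v0 = 34 m/s, theta = 30 deg, g = 10 m/s^2
sin(30) = 1/2
Using T = 2*v0*sin(theta) / g
T = 2*34*1/2 / 10
T = 34 / 10
T = 17/5 s

17/5 s


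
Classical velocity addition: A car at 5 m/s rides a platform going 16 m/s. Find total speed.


Given: object velocity = 5 m/s, platform velocity = 16 m/s (same direction)
Using classical velocity addition: v_total = v_object + v_platform
v_total = 5 + 16
v_total = 21 m/s

21 m/s


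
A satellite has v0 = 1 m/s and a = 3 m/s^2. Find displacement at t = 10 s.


Given: v0 = 1 m/s, a = 3 m/s^2, t = 10 s
Using s = v0*t + (1/2)*a*t^2
s = 1*10 + (1/2)*3*10^2
s = 10 + (1/2)*300
s = 10 + 150
s = 160

160 m


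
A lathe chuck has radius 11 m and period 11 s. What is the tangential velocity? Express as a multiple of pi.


Given: radius r = 11 m, period T = 11 s
Using v = 2*pi*r / T
v = 2*pi*11 / 11
v = 22*pi / 11
v = 2*pi m/s

2*pi m/s


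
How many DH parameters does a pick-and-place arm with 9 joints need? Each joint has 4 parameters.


Given: 9 joints, 4 DH parameters per joint (d, theta, a, alpha)
Total DH parameters = number_of_joints * 4
Total = 9 * 4
Total = 36

36


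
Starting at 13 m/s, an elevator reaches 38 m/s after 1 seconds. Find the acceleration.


Given: initial velocity v0 = 13 m/s, final velocity v = 38 m/s, time t = 1 s
Using a = (v - v0) / t
a = (38 - 13) / 1
a = 25 / 1
a = 25 m/s^2

25 m/s^2


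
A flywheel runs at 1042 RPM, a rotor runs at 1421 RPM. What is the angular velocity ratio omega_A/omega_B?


Given: RPM_A = 1042, RPM_B = 1421
omega = 2*pi*RPM/60, so omega_A/omega_B = RPM_A / RPM_B
omega_A/omega_B = 1042 / 1421
omega_A/omega_B = 1042/1421

1042/1421


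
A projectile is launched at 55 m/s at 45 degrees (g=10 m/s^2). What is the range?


Given: v0 = 55 m/s, theta = 45 deg, g = 10 m/s^2
sin(2*45) = sin(90) = 1
Using R = v0^2 * sin(2*theta) / g
R = 55^2 * 1 / 10
R = 3025 / 10
R = 605/2 m

605/2 m


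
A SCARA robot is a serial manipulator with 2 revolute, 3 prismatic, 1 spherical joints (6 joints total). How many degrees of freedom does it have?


Given: serial robot with 2 revolute, 3 prismatic, 1 spherical joints
DOF contribution per joint type: revolute=1, prismatic=1, spherical=3, fixed=0
DOF = 2*1 + 3*1 + 1*3
DOF = 8

8


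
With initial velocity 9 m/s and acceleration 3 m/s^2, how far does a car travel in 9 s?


Given: v0 = 9 m/s, a = 3 m/s^2, t = 9 s
Using s = v0*t + (1/2)*a*t^2
s = 9*9 + (1/2)*3*9^2
s = 81 + (1/2)*243
s = 81 + 243/2
s = 405/2

405/2 m


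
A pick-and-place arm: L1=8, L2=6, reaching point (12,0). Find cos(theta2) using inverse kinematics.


Given: L1 = 8, L2 = 6, target (x, y) = (12, 0)
Using cos(theta2) = (x^2 + y^2 - L1^2 - L2^2) / (2*L1*L2)
x^2 + y^2 = 12^2 + 0 = 144
L1^2 + L2^2 = 64 + 36 = 100
Numerator = 144 - 100 = 44
Denominator = 2*8*6 = 96
cos(theta2) = 44/96 = 11/24

11/24


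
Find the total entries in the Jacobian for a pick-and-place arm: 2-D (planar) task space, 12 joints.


Given: task space dimension = 2, joints = 12
Jacobian is a 2 x 12 matrix
Total entries = rows * columns
Total = 2 * 12
Total = 24

24


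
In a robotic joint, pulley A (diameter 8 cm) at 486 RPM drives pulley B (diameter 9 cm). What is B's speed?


Given: D1 = 8 cm, w1 = 486 RPM, D2 = 9 cm
Using D1*w1 = D2*w2
w2 = D1*w1 / D2
w2 = 8*486 / 9
w2 = 3888 / 9
w2 = 432 RPM

432 RPM


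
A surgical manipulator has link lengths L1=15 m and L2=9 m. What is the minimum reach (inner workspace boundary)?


Given: L1 = 15 m, L2 = 9 m
For a 2-link planar arm, min reach = |L1 - L2| (second link folded back)
Min reach = |15 - 9|
Min reach = 6 m

6 m


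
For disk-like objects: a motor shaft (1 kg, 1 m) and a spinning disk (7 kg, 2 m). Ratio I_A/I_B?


Given: M1=1 kg, R1=1 m, M2=7 kg, R2=2 m
For a disk: I = (1/2)*M*R^2, so I_A/I_B = (M1*R1^2)/(M2*R2^2)
M1*R1^2 = 1*1 = 1
M2*R2^2 = 7*4 = 28
I_A/I_B = 1/28 = 1/28

1/28


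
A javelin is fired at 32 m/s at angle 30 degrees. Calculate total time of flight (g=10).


Given: v0 = 32 m/s, theta = 30 deg, g = 10 m/s^2
sin(30) = 1/2
Using T = 2*v0*sin(theta) / g
T = 2*32*1/2 / 10
T = 32 / 10
T = 16/5 s

16/5 s


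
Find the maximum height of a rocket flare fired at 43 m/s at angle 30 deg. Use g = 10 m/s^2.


Given: v0 = 43 m/s, theta = 30 deg, g = 10 m/s^2
sin^2(30) = 1/4
Using H = v0^2 * sin^2(theta) / (2*g)
H = 43^2 * 1/4 / (2*10)
H = 1849 * 1/4 / 20
H = 1849/4 / 20
H = 1849/80 m

1849/80 m


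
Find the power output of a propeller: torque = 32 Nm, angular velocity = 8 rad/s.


Given: tau = 32 Nm, omega = 8 rad/s
Using P = tau * omega
P = 32 * 8
P = 256 W

256 W


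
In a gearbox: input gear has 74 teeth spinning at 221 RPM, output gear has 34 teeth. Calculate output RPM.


Given: N1 = 74 teeth, w1 = 221 RPM, N2 = 34 teeth
Using N1*w1 = N2*w2
w2 = N1*w1 / N2
w2 = 74*221 / 34
w2 = 16354 / 34
w2 = 481 RPM

481 RPM


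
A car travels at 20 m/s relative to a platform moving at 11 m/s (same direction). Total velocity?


Given: object velocity = 20 m/s, platform velocity = 11 m/s (same direction)
Using classical velocity addition: v_total = v_object + v_platform
v_total = 20 + 11
v_total = 31 m/s

31 m/s


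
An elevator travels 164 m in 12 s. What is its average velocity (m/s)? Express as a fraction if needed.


Given: distance d = 164 m, time t = 12 s
Using v = d / t
v = 164 / 12
v = 41/3 m/s

41/3 m/s


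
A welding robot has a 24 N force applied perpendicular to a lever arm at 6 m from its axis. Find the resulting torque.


Given: F = 24 N, r = 6 m, angle = 90 deg (perpendicular)
Using tau = F * r * sin(90)
sin(90) = 1
tau = 24 * 6 * 1
tau = 144 Nm

144 Nm


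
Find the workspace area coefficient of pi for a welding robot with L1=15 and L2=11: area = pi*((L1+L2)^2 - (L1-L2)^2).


Given: L1 = 15, L2 = 11
(L1+L2)^2 = (26)^2 = 676
(L1-L2)^2 = (4)^2 = 16
Difference = 676 - 16 = 660
This equals 4*L1*L2 = 4*15*11 = 660
Workspace area = 660*pi

660


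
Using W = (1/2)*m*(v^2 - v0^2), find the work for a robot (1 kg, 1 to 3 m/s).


Given: m = 1 kg, v0 = 1 m/s, v = 3 m/s
Using W = (1/2)*m*(v^2 - v0^2)
v^2 = 3^2 = 9
v0^2 = 1^2 = 1
v^2 - v0^2 = 9 - 1 = 8
W = (1/2)*1*8 = 4 J

4 J


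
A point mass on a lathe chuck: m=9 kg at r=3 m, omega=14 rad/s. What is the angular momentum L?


Given: m = 9 kg, r = 3 m, omega = 14 rad/s
For a point mass: I = m*r^2
I = 9*3^2 = 9*9 = 81
L = I*omega = 81*14
L = 1134 kg*m^2/s

1134 kg*m^2/s


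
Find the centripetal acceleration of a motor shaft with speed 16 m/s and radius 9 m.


Given: v = 16 m/s, r = 9 m
Using a_c = v^2 / r
a_c = 16^2 / 9
a_c = 256 / 9
a_c = 256/9 m/s^2

256/9 m/s^2


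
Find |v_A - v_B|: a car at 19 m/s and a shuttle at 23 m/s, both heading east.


Given: v_A = 19 m/s east, v_B = 23 m/s east
Both move in the same direction; relative speed = |v_A - v_B|
|19 - 23| = |-4|
= 4 m/s

4 m/s


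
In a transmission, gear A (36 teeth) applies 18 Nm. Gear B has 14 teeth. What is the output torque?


Given: N1 = 36, N2 = 14, T1 = 18 Nm
Using T2/T1 = N2/N1
T2 = T1 * N2 / N1
T2 = 18 * 14 / 36
T2 = 252 / 36
T2 = 7 Nm

7 Nm


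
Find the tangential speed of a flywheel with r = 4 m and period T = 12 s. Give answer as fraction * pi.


Given: radius r = 4 m, period T = 12 s
Using v = 2*pi*r / T
v = 2*pi*4 / 12
v = 8*pi / 12
v = 2/3*pi m/s

2/3*pi m/s


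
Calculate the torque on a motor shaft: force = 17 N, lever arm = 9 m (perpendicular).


Given: F = 17 N, r = 9 m, angle = 90 deg (perpendicular)
Using tau = F * r * sin(90)
sin(90) = 1
tau = 17 * 9 * 1
tau = 153 Nm

153 Nm


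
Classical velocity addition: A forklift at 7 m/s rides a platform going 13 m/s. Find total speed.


Given: object velocity = 7 m/s, platform velocity = 13 m/s (same direction)
Using classical velocity addition: v_total = v_object + v_platform
v_total = 7 + 13
v_total = 20 m/s

20 m/s


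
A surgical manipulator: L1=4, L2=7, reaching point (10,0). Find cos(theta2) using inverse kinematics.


Given: L1 = 4, L2 = 7, target (x, y) = (10, 0)
Using cos(theta2) = (x^2 + y^2 - L1^2 - L2^2) / (2*L1*L2)
x^2 + y^2 = 10^2 + 0 = 100
L1^2 + L2^2 = 16 + 49 = 65
Numerator = 100 - 65 = 35
Denominator = 2*4*7 = 56
cos(theta2) = 35/56 = 5/8

5/8


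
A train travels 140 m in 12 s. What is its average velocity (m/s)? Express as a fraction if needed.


Given: distance d = 140 m, time t = 12 s
Using v = d / t
v = 140 / 12
v = 35/3 m/s

35/3 m/s


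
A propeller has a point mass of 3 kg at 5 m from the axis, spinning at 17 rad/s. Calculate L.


Given: m = 3 kg, r = 5 m, omega = 17 rad/s
For a point mass: I = m*r^2
I = 3*5^2 = 3*25 = 75
L = I*omega = 75*17
L = 1275 kg*m^2/s

1275 kg*m^2/s


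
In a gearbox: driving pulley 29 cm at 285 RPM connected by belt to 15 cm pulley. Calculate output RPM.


Given: D1 = 29 cm, w1 = 285 RPM, D2 = 15 cm
Using D1*w1 = D2*w2
w2 = D1*w1 / D2
w2 = 29*285 / 15
w2 = 8265 / 15
w2 = 551 RPM

551 RPM


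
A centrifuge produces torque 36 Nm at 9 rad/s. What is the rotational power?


Given: tau = 36 Nm, omega = 9 rad/s
Using P = tau * omega
P = 36 * 9
P = 324 W

324 W


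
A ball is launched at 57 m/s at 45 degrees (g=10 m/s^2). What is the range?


Given: v0 = 57 m/s, theta = 45 deg, g = 10 m/s^2
sin(2*45) = sin(90) = 1
Using R = v0^2 * sin(2*theta) / g
R = 57^2 * 1 / 10
R = 3249 / 10
R = 3249/10 m

3249/10 m


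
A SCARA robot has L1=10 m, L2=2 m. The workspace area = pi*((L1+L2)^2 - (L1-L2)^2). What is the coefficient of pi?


Given: L1 = 10, L2 = 2
(L1+L2)^2 = (12)^2 = 144
(L1-L2)^2 = (8)^2 = 64
Difference = 144 - 64 = 80
This equals 4*L1*L2 = 4*10*2 = 80
Workspace area = 80*pi

80


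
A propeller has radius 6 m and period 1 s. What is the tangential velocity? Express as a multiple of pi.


Given: radius r = 6 m, period T = 1 s
Using v = 2*pi*r / T
v = 2*pi*6 / 1
v = 12*pi / 1
v = 12*pi m/s

12*pi m/s


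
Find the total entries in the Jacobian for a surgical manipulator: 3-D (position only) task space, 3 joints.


Given: task space dimension = 3, joints = 3
Jacobian is a 3 x 3 matrix
Total entries = rows * columns
Total = 3 * 3
Total = 9

9
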